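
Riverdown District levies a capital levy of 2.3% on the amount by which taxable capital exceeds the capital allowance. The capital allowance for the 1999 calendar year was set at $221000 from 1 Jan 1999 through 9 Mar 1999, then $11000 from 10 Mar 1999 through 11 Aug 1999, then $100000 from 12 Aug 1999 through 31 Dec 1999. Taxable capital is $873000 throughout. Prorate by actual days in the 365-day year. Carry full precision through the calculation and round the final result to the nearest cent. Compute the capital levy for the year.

1 Jan – 9 Mar 1999: 68 days, exemption $221000 → ($873000 − $221000) × 2.3% × 68/365 = $2793.7753
10 Mar – 11 Aug 1999: 155 days, exemption $11000 → ($873000 − $11000) × 2.3% × 155/365 = $8419.2603
12 Aug – 31 Dec 1999: 142 days, exemption $100000 → ($873000 − $100000) × 2.3% × 142/365 = $6916.7616
Total = $18129.7973

$18129.80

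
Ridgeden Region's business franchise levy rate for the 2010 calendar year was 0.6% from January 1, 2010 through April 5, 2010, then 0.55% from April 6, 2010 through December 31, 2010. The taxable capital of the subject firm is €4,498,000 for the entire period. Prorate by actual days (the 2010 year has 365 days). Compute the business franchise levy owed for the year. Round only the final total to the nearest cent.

€25,324.36

January 1 – April 5, 2010: 95 days at 0.6% → €4,498,000 × 0.6% × 95/365 = €7,024.2740
April 6 – December 31, 2010: 270 days at 0.55% → €4,498,000 × 0.55% × 270/365 = €18,300.0822
Total = €25,324.3562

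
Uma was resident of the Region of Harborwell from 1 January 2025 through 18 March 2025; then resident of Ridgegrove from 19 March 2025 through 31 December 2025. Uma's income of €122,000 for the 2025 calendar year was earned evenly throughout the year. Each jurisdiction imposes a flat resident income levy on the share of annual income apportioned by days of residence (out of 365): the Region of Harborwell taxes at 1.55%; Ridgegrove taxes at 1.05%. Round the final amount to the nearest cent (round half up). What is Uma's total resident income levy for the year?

The Region of Harborwell, 1 January – 18 March 2025: 77 days → €122,000 × 1.55% × 77/365 = €398.9233
Ridgegrove, 19 March – 31 December 2025: 288 days → €122,000 × 1.05% × 288/365 = €1,010.7616
Total = €1,409.6849

€1,409.68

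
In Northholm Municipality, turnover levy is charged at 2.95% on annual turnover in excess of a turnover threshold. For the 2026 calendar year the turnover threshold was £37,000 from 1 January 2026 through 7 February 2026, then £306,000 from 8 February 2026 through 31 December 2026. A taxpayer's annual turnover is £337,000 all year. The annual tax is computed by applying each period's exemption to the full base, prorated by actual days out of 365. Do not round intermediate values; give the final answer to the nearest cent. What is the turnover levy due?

£1,740.66

1 January – 7 February 2026: 38 days, exemption £37,000 → (£337,000 − £37,000) × 2.95% × 38/365 = £921.3699
8 February – 31 December 2026: 327 days, exemption £306,000 → (£337,000 − £306,000) × 2.95% × 327/365 = £819.2918
Total = £1,740.6616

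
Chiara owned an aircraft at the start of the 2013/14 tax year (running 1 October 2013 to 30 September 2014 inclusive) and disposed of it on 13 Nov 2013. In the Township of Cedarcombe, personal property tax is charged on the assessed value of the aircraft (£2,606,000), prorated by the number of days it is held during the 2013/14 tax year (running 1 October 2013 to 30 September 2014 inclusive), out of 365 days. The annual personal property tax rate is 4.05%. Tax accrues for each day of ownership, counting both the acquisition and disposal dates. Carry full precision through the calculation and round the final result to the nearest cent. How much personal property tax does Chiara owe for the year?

£12,722.99

Days held (1 Oct – 13 Nov 2013): 44 out of 365
Tax = £2,606,000 × 4.05% × 44/365 = £12,722.9918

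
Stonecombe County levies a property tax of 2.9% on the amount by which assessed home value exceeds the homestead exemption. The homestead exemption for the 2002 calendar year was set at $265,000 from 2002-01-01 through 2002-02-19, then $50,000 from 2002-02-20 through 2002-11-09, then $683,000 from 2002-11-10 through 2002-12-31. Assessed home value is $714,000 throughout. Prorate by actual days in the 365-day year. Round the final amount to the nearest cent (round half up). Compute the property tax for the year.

2002-01-01 to 2002-02-19: 50 days, exemption $265,000 → ($714,000 − $265,000) × 2.9% × 50/365 = $1,783.6986
2002-02-20 to 2002-11-09: 263 days, exemption $50,000 → ($714,000 − $50,000) × 2.9% × 263/365 = $13,874.8712
2002-11-10 to 2002-12-31: 52 days, exemption $683,000 → ($714,000 − $683,000) × 2.9% × 52/365 = $128.0767
Total = $15,786.6466

$15,786.65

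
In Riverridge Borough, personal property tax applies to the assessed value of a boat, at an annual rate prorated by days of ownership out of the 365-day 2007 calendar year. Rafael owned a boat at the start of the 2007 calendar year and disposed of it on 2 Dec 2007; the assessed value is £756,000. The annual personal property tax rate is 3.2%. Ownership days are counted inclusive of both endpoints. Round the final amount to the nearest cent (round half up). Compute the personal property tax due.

Days held (1 Jan – 2 Dec 2007): 336 out of 365
Tax = £756,000 × 3.2% × 336/365 = £22,269.8959

£22,269.90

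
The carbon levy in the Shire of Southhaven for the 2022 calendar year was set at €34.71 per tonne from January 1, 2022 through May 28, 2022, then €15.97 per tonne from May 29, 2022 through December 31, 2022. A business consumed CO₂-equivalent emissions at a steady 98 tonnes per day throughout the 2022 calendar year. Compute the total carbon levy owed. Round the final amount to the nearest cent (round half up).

€843051.86

January 1 – May 28, 2022: 148 days × 98 tonnes/day = 14,504 tonnes at €34.71/tonne → €503433.84
May 29 – December 31, 2022: 217 days × 98 tonnes/day = 21,266 tonnes at €15.97/tonne → €339618.02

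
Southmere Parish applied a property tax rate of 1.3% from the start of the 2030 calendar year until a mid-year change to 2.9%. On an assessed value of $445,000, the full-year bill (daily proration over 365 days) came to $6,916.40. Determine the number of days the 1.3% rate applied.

307 days

Let d = days at the first rate; then 365 − d days at the second rate.
$445,000 × [1.3%·d + 2.9%·(365−d)] / 365 = $6,916.40
Solving gives d = 307, so the new rate took effect on November 4, 2030.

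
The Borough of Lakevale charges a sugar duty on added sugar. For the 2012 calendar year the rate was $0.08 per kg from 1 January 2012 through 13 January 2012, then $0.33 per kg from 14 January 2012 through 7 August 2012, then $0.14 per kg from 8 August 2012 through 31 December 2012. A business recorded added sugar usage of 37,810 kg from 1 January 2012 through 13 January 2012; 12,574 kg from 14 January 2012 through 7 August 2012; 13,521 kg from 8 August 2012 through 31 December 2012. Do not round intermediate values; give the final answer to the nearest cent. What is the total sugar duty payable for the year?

1 January – 13 January 2012: 37,810 kg at $0.08/kg → $3,024.80
14 January – 7 August 2012: 12,574 kg at $0.33/kg → $4,149.42
8 August – 31 December 2012: 13,521 kg at $0.14/kg → $1,892.94

$9,067.16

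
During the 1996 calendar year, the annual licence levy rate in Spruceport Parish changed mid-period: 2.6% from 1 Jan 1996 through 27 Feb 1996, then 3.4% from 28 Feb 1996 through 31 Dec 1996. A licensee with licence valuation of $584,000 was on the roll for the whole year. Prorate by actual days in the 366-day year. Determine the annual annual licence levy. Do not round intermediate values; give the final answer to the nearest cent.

1 Jan – 27 Feb 1996: 58 days at 2.6% → $584,000 × 2.6% × 58/366 = $2,406.2077
28 Feb – 31 Dec 1996: 308 days at 3.4% → $584,000 × 3.4% × 308/366 = $16,709.4208
Total = $19,115.6284

$19,115.63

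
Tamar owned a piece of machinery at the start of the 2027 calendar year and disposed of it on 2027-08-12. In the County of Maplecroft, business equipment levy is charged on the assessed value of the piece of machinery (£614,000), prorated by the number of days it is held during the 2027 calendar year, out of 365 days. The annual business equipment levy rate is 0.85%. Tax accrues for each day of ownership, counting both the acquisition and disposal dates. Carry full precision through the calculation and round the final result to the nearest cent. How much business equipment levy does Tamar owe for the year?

Days held (2027-01-01 to 2027-08-12): 224 out of 365
Tax = £614,000 × 0.85% × 224/365 = £3,202.8932

£3,202.89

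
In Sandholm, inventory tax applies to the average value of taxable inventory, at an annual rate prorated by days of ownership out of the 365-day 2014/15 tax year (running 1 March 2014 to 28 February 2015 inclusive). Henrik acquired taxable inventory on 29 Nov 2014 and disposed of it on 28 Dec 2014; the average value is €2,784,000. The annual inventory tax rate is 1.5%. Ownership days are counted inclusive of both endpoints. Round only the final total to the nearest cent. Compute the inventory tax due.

Days held (29 Nov – 28 Dec 2014): 30 out of 365
Tax = €2,784,000 × 1.5% × 30/365 = €3,432.3288

€3,432.33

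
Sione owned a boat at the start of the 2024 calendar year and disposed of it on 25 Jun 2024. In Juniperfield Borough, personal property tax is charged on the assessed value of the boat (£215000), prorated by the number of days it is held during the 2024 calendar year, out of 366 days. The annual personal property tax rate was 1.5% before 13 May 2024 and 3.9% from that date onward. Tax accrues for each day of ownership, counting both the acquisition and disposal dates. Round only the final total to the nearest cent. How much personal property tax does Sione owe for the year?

1 Jan – 12 May 2024: 133 days at 1.5% → £215000 × 1.5% × 133/366 = £1171.9262
13 May – 25 Jun 2024: 44 days at 3.9% → £215000 × 3.9% × 44/366 = £1008.0328
Total = £2179.9590

£2179.96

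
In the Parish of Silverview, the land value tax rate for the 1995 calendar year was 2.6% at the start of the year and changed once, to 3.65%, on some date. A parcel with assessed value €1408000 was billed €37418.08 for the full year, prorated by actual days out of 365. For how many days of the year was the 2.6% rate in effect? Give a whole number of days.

Let d = days at the first rate; then 365 − d days at the second rate.
€1408000 × [2.6%·d + 3.65%·(365−d)] / 365 = €37418.08
Solving gives d = 345, so the new rate took effect on 12 December 1995.

345 days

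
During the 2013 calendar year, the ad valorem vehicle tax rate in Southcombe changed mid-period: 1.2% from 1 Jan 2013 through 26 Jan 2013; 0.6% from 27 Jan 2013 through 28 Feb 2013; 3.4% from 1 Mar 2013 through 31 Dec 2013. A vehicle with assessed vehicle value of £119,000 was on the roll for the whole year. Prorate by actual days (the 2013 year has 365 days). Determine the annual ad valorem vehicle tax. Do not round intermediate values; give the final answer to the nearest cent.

£3,558.26

1 Jan – 26 Jan 2013: 26 days at 1.2% → £119,000 × 1.2% × 26/365 = £101.7205
27 Jan – 28 Feb 2013: 33 days at 0.6% → £119,000 × 0.6% × 33/365 = £64.5534
1 Mar – 31 Dec 2013: 306 days at 3.4% → £119,000 × 3.4% × 306/365 = £3,391.9890
Total = £3,558.2630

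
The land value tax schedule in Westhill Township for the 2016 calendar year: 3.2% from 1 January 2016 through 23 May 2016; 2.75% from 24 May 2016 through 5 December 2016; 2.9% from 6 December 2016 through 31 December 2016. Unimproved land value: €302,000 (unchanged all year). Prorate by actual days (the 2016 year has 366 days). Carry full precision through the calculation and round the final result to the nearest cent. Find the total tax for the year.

€8,871.87

1 January – 23 May 2016: 144 days at 3.2% → €302,000 × 3.2% × 144/366 = €3,802.2295
24 May – 5 December 2016: 196 days at 2.75% → €302,000 × 2.75% × 196/366 = €4,447.4863
6 December – 31 December 2016: 26 days at 2.9% → €302,000 × 2.9% × 26/366 = €622.1530
Total = €8,871.8689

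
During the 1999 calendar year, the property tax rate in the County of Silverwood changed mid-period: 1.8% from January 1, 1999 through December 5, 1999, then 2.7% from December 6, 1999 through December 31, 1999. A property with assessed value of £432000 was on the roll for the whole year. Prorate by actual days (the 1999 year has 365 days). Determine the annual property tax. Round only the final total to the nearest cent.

£8052.95

January 1 – December 5, 1999: 339 days at 1.8% → £432000 × 1.8% × 339/365 = £7222.0932
December 6 – December 31, 1999: 26 days at 2.7% → £432000 × 2.7% × 26/365 = £830.8603
Total = £8052.9534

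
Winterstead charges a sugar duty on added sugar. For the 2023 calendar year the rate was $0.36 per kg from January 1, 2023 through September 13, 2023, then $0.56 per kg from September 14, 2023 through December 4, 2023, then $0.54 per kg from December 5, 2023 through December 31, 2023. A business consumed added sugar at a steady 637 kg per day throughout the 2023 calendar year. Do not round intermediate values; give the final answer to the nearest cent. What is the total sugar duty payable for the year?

January 1 – September 13, 2023: 256 days × 637 kg/day = 163,072 kg at $0.36/kg → $58,705.92
September 14 – December 4, 2023: 82 days × 637 kg/day = 52,234 kg at $0.56/kg → $29,251.04
December 5 – December 31, 2023: 27 days × 637 kg/day = 17,199 kg at $0.54/kg → $9,287.46

$97,244.42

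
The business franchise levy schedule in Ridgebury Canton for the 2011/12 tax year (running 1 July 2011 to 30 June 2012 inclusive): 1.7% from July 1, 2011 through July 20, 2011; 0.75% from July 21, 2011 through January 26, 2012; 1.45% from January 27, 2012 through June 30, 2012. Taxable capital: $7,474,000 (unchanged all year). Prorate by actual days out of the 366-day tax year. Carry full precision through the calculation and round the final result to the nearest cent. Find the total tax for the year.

July 1 – July 20, 2011: 20 days at 1.7% → $7,474,000 × 1.7% × 20/366 = $6,943.0601
July 21, 2011 – January 26, 2012: 190 days at 0.75% → $7,474,000 × 0.75% × 190/366 = $29,099.5902
January 27 – June 30, 2012: 156 days at 1.45% → $7,474,000 × 1.45% × 156/366 = $46,191.7705
Total = $82,234.4208

$82,234.42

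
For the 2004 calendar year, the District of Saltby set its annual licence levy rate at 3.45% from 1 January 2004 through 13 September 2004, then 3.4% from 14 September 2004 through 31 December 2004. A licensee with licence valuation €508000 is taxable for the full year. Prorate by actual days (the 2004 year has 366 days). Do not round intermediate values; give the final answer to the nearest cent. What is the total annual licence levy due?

€17450.36

1 January – 13 September 2004: 257 days at 3.45% → €508000 × 3.45% × 257/366 = €12306.5082
14 September – 31 December 2004: 109 days at 3.4% → €508000 × 3.4% × 109/366 = €5143.8470
Total = €17450.3552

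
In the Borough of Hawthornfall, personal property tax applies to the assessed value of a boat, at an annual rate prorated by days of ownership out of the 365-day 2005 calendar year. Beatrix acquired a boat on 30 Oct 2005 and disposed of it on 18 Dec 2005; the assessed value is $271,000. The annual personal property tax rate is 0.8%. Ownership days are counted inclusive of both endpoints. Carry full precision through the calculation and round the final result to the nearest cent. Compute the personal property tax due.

Days held (30 Oct – 18 Dec 2005): 50 out of 365
Tax = $271,000 × 0.8% × 50/365 = $296.9863

$296.99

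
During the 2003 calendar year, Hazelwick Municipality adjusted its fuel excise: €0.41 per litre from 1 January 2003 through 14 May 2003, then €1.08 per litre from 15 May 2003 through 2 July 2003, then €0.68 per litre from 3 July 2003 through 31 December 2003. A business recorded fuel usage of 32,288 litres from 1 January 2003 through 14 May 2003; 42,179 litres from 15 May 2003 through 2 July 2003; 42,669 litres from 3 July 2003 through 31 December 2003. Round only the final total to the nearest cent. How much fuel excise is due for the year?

€87,806.32

1 January – 14 May 2003: 32,288 litres at €0.41/litre → €13,238.08
15 May – 2 July 2003: 42,179 litres at €1.08/litre → €45,553.32
3 July – 31 December 2003: 42,669 litres at €0.68/litre → €29,014.92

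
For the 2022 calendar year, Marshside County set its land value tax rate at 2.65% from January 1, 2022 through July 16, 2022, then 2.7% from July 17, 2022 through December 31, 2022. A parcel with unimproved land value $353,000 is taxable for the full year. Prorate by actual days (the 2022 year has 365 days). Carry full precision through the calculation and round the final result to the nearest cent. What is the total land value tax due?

$9,435.74

January 1 – July 16, 2022: 197 days at 2.65% → $353,000 × 2.65% × 197/365 = $5,048.8671
July 17 – December 31, 2022: 168 days at 2.7% → $353,000 × 2.7% × 168/365 = $4,386.8712
Total = $9,435.7384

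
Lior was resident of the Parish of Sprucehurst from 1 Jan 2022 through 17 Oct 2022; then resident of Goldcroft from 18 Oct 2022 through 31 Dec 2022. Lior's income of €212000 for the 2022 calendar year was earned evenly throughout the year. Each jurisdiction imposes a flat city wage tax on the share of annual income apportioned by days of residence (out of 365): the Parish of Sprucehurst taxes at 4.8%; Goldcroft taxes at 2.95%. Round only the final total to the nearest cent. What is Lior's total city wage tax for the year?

€9370.11

The Parish of Sprucehurst, 1 Jan – 17 Oct 2022: 290 days → €212000 × 4.8% × 290/365 = €8085.0411
Goldcroft, 18 Oct – 31 Dec 2022: 75 days → €212000 × 2.95% × 75/365 = €1285.0685
Total = €9370.1096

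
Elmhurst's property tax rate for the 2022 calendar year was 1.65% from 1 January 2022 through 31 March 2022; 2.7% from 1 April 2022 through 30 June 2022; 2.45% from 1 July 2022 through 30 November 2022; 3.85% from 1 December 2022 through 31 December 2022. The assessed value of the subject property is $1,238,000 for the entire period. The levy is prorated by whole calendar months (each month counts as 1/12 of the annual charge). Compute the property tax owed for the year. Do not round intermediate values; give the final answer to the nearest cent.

$30,073.08

1 January – 31 March 2022: 3 months at 1.65% → $1,238,000 × 1.65% × 3/12 = $5,106.7500
1 April – 30 June 2022: 3 months at 2.7% → $1,238,000 × 2.7% × 3/12 = $8,356.5000
1 July – 30 November 2022: 5 months at 2.45% → $1,238,000 × 2.45% × 5/12 = $12,637.9167
1 December – 31 December 2022: 1 month at 3.85% → $1,238,000 × 3.85% × 1/12 = $3,971.9167
Total = $30,073.0833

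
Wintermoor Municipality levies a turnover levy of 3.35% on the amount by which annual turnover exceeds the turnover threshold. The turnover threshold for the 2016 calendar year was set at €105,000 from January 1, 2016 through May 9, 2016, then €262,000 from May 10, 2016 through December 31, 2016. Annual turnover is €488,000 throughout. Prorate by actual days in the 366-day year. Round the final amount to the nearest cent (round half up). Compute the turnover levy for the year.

€9,439.13

January 1 – May 9, 2016: 130 days, exemption €105,000 → (€488,000 − €105,000) × 3.35% × 130/366 = €4,557.2814
May 10 – December 31, 2016: 236 days, exemption €262,000 → (€488,000 − €262,000) × 3.35% × 236/366 = €4,881.8470
Total = €9,439.1284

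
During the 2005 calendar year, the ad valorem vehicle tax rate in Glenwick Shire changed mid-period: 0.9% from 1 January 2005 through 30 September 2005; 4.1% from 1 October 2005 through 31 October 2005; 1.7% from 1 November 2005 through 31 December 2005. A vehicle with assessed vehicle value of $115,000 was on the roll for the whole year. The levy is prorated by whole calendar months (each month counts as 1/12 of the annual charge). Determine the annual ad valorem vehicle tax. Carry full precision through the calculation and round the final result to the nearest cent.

$1,495.00

1 January – 30 September 2005: 9 months at 0.9% → $115,000 × 0.9% × 9/12 = $776.2500
1 October – 31 October 2005: 1 month at 4.1% → $115,000 × 4.1% × 1/12 = $392.9167
1 November – 31 December 2005: 2 months at 1.7% → $115,000 × 1.7% × 2/12 = $325.8333
Total = $1,495.0000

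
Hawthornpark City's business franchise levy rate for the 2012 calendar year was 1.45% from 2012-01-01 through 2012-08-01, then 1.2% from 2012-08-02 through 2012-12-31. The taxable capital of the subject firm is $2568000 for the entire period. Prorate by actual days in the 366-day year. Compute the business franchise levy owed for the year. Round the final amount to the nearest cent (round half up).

2012-01-01 to 2012-08-01: 214 days at 1.45% → $2568000 × 1.45% × 214/366 = $21771.8689
2012-08-02 to 2012-12-31: 152 days at 1.2% → $2568000 × 1.2% × 152/366 = $12797.9016
Total = $34569.7705

$34569.77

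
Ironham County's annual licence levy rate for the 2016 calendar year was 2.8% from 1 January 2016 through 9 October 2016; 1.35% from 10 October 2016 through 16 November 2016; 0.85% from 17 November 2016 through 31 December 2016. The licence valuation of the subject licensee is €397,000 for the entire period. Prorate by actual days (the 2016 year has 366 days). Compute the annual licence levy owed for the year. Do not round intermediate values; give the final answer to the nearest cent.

€9,566.51

1 January – 9 October 2016: 283 days at 2.8% → €397,000 × 2.8% × 283/366 = €8,595.1585
10 October – 16 November 2016: 38 days at 1.35% → €397,000 × 1.35% × 38/366 = €556.4508
17 November – 31 December 2016: 45 days at 0.85% → €397,000 × 0.85% × 45/366 = €414.8975
Total = €9,566.5068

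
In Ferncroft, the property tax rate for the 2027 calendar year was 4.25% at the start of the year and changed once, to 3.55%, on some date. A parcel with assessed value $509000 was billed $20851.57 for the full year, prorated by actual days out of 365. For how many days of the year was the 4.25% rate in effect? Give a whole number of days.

Let d = days at the first rate; then 365 − d days at the second rate.
$509000 × [4.25%·d + 3.55%·(365−d)] / 365 = $20851.57
Solving gives d = 285, so the new rate took effect on October 13, 2027.

285 days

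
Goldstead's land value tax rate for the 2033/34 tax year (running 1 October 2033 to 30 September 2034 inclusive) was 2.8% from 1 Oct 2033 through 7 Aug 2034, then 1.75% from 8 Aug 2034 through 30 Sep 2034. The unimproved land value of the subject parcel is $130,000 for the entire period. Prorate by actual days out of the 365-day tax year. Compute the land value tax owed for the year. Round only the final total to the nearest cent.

1 Oct 2033 – 7 Aug 2034: 311 days at 2.8% → $130,000 × 2.8% × 311/365 = $3,101.4795
8 Aug – 30 Sep 2034: 54 days at 1.75% → $130,000 × 1.75% × 54/365 = $336.5753
Total = $3,438.0548

$3,438.05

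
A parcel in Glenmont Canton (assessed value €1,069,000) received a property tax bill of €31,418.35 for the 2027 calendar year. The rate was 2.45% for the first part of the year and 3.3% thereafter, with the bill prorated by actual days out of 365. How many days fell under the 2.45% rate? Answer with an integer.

155 days

Let d = days at the first rate; then 365 − d days at the second rate.
€1,069,000 × [2.45%·d + 3.3%·(365−d)] / 365 = €31,418.35
Solving gives d = 155, so the new rate took effect on 5 Jun 2027.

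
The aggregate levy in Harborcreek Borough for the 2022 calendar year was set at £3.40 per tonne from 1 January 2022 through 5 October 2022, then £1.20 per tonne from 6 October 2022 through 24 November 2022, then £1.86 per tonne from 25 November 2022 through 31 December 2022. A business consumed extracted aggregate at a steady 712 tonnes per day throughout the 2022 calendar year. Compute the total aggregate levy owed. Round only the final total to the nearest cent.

1 January – 5 October 2022: 278 days × 712 tonnes/day = 197,936 tonnes at £3.40/tonne → £672,982.40
6 October – 24 November 2022: 50 days × 712 tonnes/day = 35,600 tonnes at £1.20/tonne → £42,720.00
25 November – 31 December 2022: 37 days × 712 tonnes/day = 26,344 tonnes at £1.86/tonne → £48,999.84

£764,702.24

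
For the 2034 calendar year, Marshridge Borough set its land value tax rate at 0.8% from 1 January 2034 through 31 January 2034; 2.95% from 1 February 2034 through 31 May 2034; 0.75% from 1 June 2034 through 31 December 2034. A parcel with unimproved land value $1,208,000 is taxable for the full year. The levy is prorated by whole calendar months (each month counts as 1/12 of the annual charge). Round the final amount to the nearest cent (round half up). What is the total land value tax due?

1 January – 31 January 2034: 1 month at 0.8% → $1,208,000 × 0.8% × 1/12 = $805.3333
1 February – 31 May 2034: 4 months at 2.95% → $1,208,000 × 2.95% × 4/12 = $11,878.6667
1 June – 31 December 2034: 7 months at 0.75% → $1,208,000 × 0.75% × 7/12 = $5,285.0000
Total = $17,969.0000

$17,969.00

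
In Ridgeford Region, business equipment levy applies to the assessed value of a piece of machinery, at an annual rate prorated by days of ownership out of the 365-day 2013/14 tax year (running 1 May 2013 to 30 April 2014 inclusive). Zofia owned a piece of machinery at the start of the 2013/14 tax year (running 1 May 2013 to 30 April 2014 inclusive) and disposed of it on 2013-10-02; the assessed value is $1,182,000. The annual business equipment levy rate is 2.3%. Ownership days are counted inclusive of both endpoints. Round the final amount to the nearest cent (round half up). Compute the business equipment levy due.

Days held (2013-05-01 to 2013-10-02): 155 out of 365
Tax = $1,182,000 × 2.3% × 155/365 = $11,544.7397

$11,544.74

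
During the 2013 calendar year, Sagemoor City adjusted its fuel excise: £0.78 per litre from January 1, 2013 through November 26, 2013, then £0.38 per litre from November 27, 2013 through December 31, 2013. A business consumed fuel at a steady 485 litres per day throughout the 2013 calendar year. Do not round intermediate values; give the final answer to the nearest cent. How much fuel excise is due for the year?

£131,289.50

January 1 – November 26, 2013: 330 days × 485 litres/day = 160,050 litres at £0.78/litre → £124,839.00
November 27 – December 31, 2013: 35 days × 485 litres/day = 16,975 litres at £0.38/litre → £6,450.50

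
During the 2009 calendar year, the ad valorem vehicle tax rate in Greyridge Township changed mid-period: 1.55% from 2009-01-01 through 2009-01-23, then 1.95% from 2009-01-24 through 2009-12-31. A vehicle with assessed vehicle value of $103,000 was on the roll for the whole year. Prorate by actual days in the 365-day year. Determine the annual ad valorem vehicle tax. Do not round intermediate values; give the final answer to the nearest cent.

2009-01-01 to 2009-01-23: 23 days at 1.55% → $103,000 × 1.55% × 23/365 = $100.6014
2009-01-24 to 2009-12-31: 342 days at 1.95% → $103,000 × 1.95% × 342/365 = $1,881.9370
Total = $1,982.5384

$1,982.54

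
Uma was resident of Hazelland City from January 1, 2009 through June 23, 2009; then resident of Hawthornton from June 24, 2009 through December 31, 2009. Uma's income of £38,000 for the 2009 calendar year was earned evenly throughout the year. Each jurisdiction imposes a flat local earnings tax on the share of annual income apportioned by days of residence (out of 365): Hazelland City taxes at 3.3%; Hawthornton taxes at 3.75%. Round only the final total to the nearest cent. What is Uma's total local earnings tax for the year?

Hazelland City, January 1 – June 23, 2009: 174 days → £38,000 × 3.3% × 174/365 = £597.7973
Hawthornton, June 24 – December 31, 2009: 191 days → £38,000 × 3.75% × 191/365 = £745.6849
Total = £1,343.4822

£1,343.48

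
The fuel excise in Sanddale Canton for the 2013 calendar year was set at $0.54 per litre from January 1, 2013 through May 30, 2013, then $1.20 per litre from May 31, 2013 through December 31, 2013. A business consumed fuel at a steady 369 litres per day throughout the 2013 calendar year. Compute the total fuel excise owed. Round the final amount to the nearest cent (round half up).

January 1 – May 30, 2013: 150 days × 369 litres/day = 55,350 litres at $0.54/litre → $29,889.00
May 31 – December 31, 2013: 215 days × 369 litres/day = 79,335 litres at $1.20/litre → $95,202.00

$125,091.00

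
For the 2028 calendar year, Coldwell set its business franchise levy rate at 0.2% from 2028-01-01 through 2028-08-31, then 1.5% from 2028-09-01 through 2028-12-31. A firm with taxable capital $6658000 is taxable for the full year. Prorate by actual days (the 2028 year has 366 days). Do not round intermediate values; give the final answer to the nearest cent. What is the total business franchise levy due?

2028-01-01 to 2028-08-31: 244 days at 0.2% → $6658000 × 0.2% × 244/366 = $8877.3333
2028-09-01 to 2028-12-31: 122 days at 1.5% → $6658000 × 1.5% × 122/366 = $33290.0000
Total = $42167.3333

$42167.33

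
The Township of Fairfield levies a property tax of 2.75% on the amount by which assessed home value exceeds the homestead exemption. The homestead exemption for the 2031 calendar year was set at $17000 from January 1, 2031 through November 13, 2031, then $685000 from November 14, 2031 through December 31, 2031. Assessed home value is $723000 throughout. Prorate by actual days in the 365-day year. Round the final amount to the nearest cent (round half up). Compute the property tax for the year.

January 1 – November 13, 2031: 317 days, exemption $17000 → ($723000 − $17000) × 2.75% × 317/365 = $16861.7945
November 14 – December 31, 2031: 48 days, exemption $685000 → ($723000 − $685000) × 2.75% × 48/365 = $137.4247
Total = $16999.2192

$16999.22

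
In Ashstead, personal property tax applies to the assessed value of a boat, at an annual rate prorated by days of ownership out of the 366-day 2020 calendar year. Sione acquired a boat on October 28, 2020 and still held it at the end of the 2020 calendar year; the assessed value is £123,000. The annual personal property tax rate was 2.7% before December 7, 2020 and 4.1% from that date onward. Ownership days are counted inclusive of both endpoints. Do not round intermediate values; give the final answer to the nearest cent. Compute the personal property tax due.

£707.42

October 28 – December 6, 2020: 40 days at 2.7% → £123,000 × 2.7% × 40/366 = £362.9508
December 7 – December 31, 2020: 25 days at 4.1% → £123,000 × 4.1% × 25/366 = £344.4672
Total = £707.4180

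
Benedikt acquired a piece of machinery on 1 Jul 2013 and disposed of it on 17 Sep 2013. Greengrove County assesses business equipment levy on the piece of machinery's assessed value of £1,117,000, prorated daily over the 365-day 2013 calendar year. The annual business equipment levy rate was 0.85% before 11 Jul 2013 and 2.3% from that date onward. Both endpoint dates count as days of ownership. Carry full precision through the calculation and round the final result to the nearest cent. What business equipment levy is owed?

1 Jul – 10 Jul 2013: 10 days at 0.85% → £1,117,000 × 0.85% × 10/365 = £260.1233
11 Jul – 17 Sep 2013: 69 days at 2.3% → £1,117,000 × 2.3% × 69/365 = £4,856.6548
Total = £5,116.7781

£5,116.78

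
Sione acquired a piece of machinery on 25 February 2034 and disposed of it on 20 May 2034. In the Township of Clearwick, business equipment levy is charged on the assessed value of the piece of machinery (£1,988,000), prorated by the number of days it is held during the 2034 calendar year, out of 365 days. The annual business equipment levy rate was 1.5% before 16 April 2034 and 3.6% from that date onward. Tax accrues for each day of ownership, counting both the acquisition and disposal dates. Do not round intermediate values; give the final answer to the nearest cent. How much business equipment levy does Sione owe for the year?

25 February – 15 April 2034: 50 days at 1.5% → £1,988,000 × 1.5% × 50/365 = £4,084.9315
16 April – 20 May 2034: 35 days at 3.6% → £1,988,000 × 3.6% × 35/365 = £6,862.6849
Total = £10,947.6164

£10,947.62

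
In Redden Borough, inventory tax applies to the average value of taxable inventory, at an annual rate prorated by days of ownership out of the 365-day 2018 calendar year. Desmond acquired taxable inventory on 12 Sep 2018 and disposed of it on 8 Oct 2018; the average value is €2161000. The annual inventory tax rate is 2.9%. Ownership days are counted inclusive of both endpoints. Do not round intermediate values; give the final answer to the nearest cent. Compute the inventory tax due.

Days held (12 Sep – 8 Oct 2018): 27 out of 365
Tax = €2161000 × 2.9% × 27/365 = €4635.7890

€4635.79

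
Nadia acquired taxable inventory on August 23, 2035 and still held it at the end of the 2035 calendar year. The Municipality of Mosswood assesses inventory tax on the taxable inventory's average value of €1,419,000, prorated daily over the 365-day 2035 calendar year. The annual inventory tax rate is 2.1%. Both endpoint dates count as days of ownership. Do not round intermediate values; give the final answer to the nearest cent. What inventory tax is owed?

€10,694.98

Days held (August 23 – December 31, 2035): 131 out of 365
Tax = €1,419,000 × 2.1% × 131/365 = €10,694.9836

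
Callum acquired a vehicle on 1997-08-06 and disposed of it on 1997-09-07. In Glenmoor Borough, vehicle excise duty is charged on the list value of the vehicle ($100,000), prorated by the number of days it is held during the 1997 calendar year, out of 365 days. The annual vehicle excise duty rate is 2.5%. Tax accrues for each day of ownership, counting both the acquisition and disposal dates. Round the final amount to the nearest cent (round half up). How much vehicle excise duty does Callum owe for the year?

$226.03

Days held (1997-08-06 to 1997-09-07): 33 out of 365
Tax = $100,000 × 2.5% × 33/365 = $226.0274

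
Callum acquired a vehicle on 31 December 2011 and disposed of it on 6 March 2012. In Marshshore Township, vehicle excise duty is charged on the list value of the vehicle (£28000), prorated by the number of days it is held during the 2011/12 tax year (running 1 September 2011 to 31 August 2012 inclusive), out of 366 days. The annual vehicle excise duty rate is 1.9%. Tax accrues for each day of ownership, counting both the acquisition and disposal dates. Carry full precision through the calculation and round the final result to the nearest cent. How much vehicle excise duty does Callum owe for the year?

Days held (31 December 2011 – 6 March 2012): 67 out of 366
Tax = £28000 × 1.9% × 67/366 = £97.3880

£97.39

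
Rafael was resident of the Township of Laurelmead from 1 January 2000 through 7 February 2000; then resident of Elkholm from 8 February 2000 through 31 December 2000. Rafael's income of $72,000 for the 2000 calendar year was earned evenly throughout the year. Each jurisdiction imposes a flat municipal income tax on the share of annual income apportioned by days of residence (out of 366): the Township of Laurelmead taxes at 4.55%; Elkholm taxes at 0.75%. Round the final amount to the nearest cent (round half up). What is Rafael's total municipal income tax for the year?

The Township of Laurelmead, 1 January – 7 February 2000: 38 days → $72,000 × 4.55% × 38/366 = $340.1311
Elkholm, 8 February – 31 December 2000: 328 days → $72,000 × 0.75% × 328/366 = $483.9344
Total = $824.0656

$824.07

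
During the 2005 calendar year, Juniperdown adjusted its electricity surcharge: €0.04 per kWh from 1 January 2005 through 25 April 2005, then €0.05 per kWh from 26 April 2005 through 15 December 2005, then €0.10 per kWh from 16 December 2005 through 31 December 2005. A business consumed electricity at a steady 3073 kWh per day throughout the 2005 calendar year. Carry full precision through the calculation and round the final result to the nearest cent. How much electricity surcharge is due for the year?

€55006.70

1 January – 25 April 2005: 115 days × 3073 kWh/day = 353,395 kWh at €0.04/kWh → €14135.80
26 April – 15 December 2005: 234 days × 3073 kWh/day = 719,082 kWh at €0.05/kWh → €35954.10
16 December – 31 December 2005: 16 days × 3073 kWh/day = 49,168 kWh at €0.10/kWh → €4916.80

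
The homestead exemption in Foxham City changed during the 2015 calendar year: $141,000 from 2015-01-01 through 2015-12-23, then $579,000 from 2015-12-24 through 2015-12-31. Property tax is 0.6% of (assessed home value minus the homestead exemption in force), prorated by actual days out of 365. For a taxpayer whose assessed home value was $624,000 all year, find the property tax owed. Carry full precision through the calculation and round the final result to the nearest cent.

2015-01-01 to 2015-12-23: 357 days, exemption $141,000 → ($624,000 − $141,000) × 0.6% × 357/365 = $2,834.4822
2015-12-24 to 2015-12-31: 8 days, exemption $579,000 → ($624,000 − $579,000) × 0.6% × 8/365 = $5.9178
Total = $2,840.4000

$2,840.40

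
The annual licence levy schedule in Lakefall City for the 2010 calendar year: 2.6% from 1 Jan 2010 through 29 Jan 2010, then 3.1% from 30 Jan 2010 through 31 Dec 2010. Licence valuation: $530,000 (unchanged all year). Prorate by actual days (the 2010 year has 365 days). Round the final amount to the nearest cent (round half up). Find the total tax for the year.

$16,219.45

1 Jan – 29 Jan 2010: 29 days at 2.6% → $530,000 × 2.6% × 29/365 = $1,094.8493
30 Jan – 31 Dec 2010: 336 days at 3.1% → $530,000 × 3.1% × 336/365 = $15,124.6027
Total = $16,219.4521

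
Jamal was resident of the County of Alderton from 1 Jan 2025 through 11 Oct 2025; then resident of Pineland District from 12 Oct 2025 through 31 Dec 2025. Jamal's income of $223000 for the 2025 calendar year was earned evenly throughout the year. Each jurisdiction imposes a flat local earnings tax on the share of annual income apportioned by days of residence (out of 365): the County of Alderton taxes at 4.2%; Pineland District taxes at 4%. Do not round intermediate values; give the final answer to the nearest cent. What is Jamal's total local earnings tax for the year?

$9267.02

The County of Alderton, 1 Jan – 11 Oct 2025: 284 days → $223000 × 4.2% × 284/365 = $7287.5178
Pineland District, 12 Oct – 31 Dec 2025: 81 days → $223000 × 4% × 81/365 = $1979.5068
Total = $9267.0247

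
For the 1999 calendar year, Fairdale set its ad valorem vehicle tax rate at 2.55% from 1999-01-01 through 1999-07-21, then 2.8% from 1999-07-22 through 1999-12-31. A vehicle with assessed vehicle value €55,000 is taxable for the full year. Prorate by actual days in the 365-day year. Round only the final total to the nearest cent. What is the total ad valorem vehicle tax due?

€1,463.90

1999-01-01 to 1999-07-21: 202 days at 2.55% → €55,000 × 2.55% × 202/365 = €776.1781
1999-07-22 to 1999-12-31: 163 days at 2.8% → €55,000 × 2.8% × 163/365 = €687.7260
Total = €1,463.9041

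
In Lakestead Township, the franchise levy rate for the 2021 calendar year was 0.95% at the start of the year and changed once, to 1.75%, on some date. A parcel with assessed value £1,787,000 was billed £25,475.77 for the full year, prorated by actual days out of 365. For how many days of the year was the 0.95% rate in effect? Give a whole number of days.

Let d = days at the first rate; then 365 − d days at the second rate.
£1,787,000 × [0.95%·d + 1.75%·(365−d)] / 365 = £25,475.77
Solving gives d = 148, so the new rate took effect on May 29, 2021.

148 days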